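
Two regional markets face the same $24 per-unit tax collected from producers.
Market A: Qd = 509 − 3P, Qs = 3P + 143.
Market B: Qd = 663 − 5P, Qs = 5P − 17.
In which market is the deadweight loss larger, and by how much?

Market B, by $288.

Market A: pre-tax P* = $61, Q* = 326; post-tax Q = 290; deadweight loss = $432.
Market B: pre-tax P* = $68, Q* = 323; post-tax Q = 263; deadweight loss = $720.
Difference: $432 vs $720 → market B is larger by $288.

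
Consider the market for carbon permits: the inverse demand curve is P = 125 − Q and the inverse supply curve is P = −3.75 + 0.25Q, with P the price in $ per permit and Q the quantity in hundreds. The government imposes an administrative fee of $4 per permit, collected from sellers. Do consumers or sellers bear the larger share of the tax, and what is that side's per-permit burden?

Inverting to Q(P) form: Qd = 125 − P; Qs = 4P + 15.
Without the tax, 125 − P = 4P + 15 gives 5P = 110, so P* = $22 and Q* = 103.
With the tax collected from sellers, supply shifts: Qs = 4(P − 4) + 15.
New equilibrium: consumers pay $25.2, sellers receive $21.2, Q = 99.8. (Wedge: Pb − Ps = 4.)
Per-permit burden: consumers $3.2, sellers $0.8.
Consumers take the larger share because demand is less price-elastic here (demand slope 1 vs supply slope 4).

Consumers bear the larger share: $3.2 per permit.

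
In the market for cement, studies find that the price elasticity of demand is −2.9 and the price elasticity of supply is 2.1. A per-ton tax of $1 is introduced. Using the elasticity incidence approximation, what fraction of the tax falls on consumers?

Consumers' share ≈ 0.42.

Incidence ratio: consumers' share ≈ εs / (εs + |εd|) = 2.1 / (2.1 + 2.9) = 0.42.
Supply is the less elastic side, so consumers bear the smaller share.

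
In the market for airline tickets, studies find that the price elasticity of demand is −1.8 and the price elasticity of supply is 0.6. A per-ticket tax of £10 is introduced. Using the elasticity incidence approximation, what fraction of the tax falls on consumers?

Incidence ratio: consumers' share ≈ εs / (εs + |εd|) = 0.6 / (0.6 + 1.8) = 0.25.
Supply is the less elastic side, so consumers bear the smaller share.

Consumers' share ≈ 0.25.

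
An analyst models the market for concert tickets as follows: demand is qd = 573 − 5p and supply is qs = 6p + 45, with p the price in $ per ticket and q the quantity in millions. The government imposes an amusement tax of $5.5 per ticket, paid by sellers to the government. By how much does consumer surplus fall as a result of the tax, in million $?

Consumer surplus falls by $976.5 million.

Without the tax, 573 − 5p = 6p + 45 gives 11p = 528, so p* = $48 and q* = 333.
With the tax collected from sellers, supply shifts: qs = 6(p − 5.5) + 45.
Solving gives q = 318 with buyers paying $51 and sellers receiving $45.5 (the $5.5 wedge).
ΔCS is the trapezoid between Q = 318 and Q = 333 of height $3: ½ · (333 + 318) · 3 = $976.5.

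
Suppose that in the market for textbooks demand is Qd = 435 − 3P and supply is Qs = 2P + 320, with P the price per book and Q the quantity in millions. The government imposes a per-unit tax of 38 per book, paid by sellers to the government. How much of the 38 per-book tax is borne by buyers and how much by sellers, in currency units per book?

Buyers bear 15.2 per book; sellers bear 22.8 per book.

Before the tax: set 435 − 3P = 2P + 320 → P* = 23, Q* = 366.
With the tax collected from sellers, supply shifts: Qs = 2(P − 38) + 320.
Solving gives Q = 320.4 with buyers paying 38.2 and sellers receiving 0.2 (the 38 wedge).
Burden on buyers: 15.2; on sellers: 22.8. (They sum to 38.)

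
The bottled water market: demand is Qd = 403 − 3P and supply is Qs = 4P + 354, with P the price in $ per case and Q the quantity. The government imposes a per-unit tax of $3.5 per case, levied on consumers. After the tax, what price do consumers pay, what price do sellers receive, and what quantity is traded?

Consumers pay $9; sellers receive $5.5; quantity = 376.

Without the tax, 403 − 3P = 4P + 354 gives 7P = 49, so P* = $7 and Q* = 382.
With the tax collected from consumers, demand (in seller-price terms) shifts: Qd = 403 − 3(P + 3.5).
New equilibrium: consumers pay $9, sellers receive $5.5, Q = 376. (Wedge: Pb − Ps = 3.5.)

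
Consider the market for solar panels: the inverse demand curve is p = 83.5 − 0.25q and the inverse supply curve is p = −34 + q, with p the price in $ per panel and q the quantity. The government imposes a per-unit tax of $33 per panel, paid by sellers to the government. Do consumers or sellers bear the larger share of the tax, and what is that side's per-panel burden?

Rewrite in direct form: qd = 334 − 4p and qs = p + 34.
Without the tax, 334 − 4p = p + 34 gives 5p = 300, so p* = $60 and q* = 94.
With the tax collected from sellers, supply shifts: qs = (p − 33) + 34.
New equilibrium: consumers pay $66.6, sellers receive $33.6, q = 67.6. (Wedge: pb − ps = 33.)
Per-panel burden: consumers $6.6, sellers $26.4.
Sellers take the larger share because supply is less price-elastic here (demand slope 4 vs supply slope 1).
The less price-elastic side of the market bears the larger share of a per-unit tax.

Sellers bear the larger share: $26.4 per panel.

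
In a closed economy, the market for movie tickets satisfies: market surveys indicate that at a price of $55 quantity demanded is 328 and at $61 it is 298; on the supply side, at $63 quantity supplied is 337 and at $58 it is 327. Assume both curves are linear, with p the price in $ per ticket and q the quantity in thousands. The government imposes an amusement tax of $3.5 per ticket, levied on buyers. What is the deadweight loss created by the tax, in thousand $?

Deadweight loss = $8.75 thousand.

Demand slope: (298 − 328)/(61 − 55) = -5, so qd = 603 − 5p.
Supply slope: (327 − 337)/(58 − 63) = 2, so qs = 2p + 211.
Without the tax, 603 − 5p = 2p + 211 gives 7p = 392, so p* = $56 and q* = 323.
With the tax collected from buyers, demand (in seller-price terms) shifts: qd = 603 − 5(p + 3.5).
New equilibrium: buyers pay $57, suppliers receive $53.5, q = 318. (Wedge: pb − ps = 3.5.)
Quantity falls by |ΔQ| = |323 − 318| = 5.
DWL = ½ · t · |ΔQ| = ½ · 3.5 · 5 = $8.75.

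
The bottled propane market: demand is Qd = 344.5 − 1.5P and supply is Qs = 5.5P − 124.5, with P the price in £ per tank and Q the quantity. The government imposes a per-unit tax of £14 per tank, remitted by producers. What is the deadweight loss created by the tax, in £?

Deadweight loss = £115.5.

Before the tax: set 344.5 − 1.5P = 5.5P − 124.5 → P* = £67, Q* = 244.
With the tax collected from producers, supply shifts: Qs = 5.5(P − 14) − 124.5.
Solving gives Q = 227.5 with consumers paying £78 and producers receiving £64 (the £14 wedge).
Quantity falls by |ΔQ| = |244 − 227.5| = 16.5.
DWL = ½ · t · |ΔQ| = ½ · 14 · 16.5 = £115.5.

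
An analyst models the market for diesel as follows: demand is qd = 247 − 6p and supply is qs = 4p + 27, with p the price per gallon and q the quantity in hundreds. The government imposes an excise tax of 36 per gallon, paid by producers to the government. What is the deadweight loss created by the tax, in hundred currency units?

Deadweight loss = 1555.2 hundred.

Without the tax, 247 − 6p = 4p + 27 gives 10p = 220, so p* = 22 and q* = 115.
With the tax collected from producers, supply shifts: qs = 4(p − 36) + 27.
Solving gives q = 28.6 with buyers paying 36.4 and producers receiving 0.4 (the 36 wedge).
Quantity falls by |ΔQ| = |115 − 28.6| = 86.4.
DWL = ½ · t · |ΔQ| = ½ · 36 · 86.4 = 1555.2.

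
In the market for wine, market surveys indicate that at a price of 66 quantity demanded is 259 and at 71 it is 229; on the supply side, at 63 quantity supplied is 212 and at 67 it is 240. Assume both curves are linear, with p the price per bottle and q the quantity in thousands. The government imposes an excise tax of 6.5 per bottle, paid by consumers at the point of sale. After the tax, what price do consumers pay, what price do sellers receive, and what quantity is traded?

Consumers pay 71.5; sellers receive 65; quantity = 226.

Demand slope: (229 − 259)/(71 − 66) = -6, so qd = 655 − 6p.
Supply slope: (240 − 212)/(67 − 63) = 7, so qs = 7p − 229.
Before the tax: set 655 − 6p = 7p − 229 → p* = 68, q* = 247.
With the tax collected from consumers, demand (in seller-price terms) shifts: qd = 655 − 6(p + 6.5).
New equilibrium: consumers pay 71.5, sellers receive 65, q = 226. (Wedge: pb − ps = 6.5.)
The less price-elastic side of the market bears the larger share of a per-unit tax.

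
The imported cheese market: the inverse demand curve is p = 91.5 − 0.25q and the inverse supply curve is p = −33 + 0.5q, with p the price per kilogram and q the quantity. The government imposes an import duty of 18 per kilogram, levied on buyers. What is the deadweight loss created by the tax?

Rewrite in direct form: qd = 366 − 4p and qs = 2p + 66.
Without the tax, 366 − 4p = 2p + 66 gives 6p = 300, so p* = 50 and q* = 166.
With the tax collected from buyers, demand (in seller-price terms) shifts: qd = 366 − 4(p + 18).
New equilibrium: buyers pay 56, suppliers receive 38, q = 142. (Wedge: pb − ps = 18.)
Quantity falls by |ΔQ| = |166 − 142| = 24.
DWL = ½ · t · |ΔQ| = ½ · 18 · 24 = 216.

Deadweight loss = 216.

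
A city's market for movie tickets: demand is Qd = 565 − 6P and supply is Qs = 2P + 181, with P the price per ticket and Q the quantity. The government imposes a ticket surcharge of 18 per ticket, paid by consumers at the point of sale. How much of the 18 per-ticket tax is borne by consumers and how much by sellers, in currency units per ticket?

Without the tax, 565 − 6P = 2P + 181 gives 8P = 384, so P* = 48 and Q* = 277.
With the tax collected from consumers, demand (in seller-price terms) shifts: Qd = 565 − 6(P + 18).
New equilibrium: consumers pay 52.5, sellers receive 34.5, Q = 250. (Wedge: Pb − Ps = 18.)
Burden on consumers: 4.5; on sellers: 13.5. (They sum to 18.)
The less price-elastic side of the market bears the larger share of a per-unit tax.

Consumers bear 4.5 per ticket; sellers bear 13.5 per ticket.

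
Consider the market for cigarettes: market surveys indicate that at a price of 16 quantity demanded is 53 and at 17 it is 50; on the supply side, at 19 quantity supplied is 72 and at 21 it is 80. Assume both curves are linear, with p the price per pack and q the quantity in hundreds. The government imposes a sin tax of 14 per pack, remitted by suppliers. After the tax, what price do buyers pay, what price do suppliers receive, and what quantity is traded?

Demand slope: (50 − 53)/(17 − 16) = -3, so qd = 101 − 3p.
Supply slope: (80 − 72)/(21 − 19) = 4, so qs = 4p − 4.
Without the tax, 101 − 3p = 4p − 4 gives 7p = 105, so p* = 15 and q* = 56.
With the tax collected from suppliers, supply shifts: qs = 4(p − 14) − 4.
Solving gives q = 32 with buyers paying 23 and suppliers receiving 9 (the 14 wedge).
The less price-elastic side of the market bears the larger share of a per-unit tax.

Buyers pay 23; suppliers receive 9; quantity = 32.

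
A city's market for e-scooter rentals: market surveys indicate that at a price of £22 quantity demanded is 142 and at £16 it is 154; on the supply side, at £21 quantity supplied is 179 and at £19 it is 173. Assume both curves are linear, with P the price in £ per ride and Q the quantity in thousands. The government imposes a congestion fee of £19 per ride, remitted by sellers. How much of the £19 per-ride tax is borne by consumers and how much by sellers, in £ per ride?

Consumers bear £11.4 per ride; sellers bear £7.6 per ride.

Demand slope: (154 − 142)/(16 − 22) = -2, so Qd = 186 − 2P.
Supply slope: (173 − 179)/(19 − 21) = 3, so Qs = 3P + 116.
Without the tax, 186 − 2P = 3P + 116 gives 5P = 70, so P* = £14 and Q* = 158.
With the tax collected from sellers, supply shifts: Qs = 3(P − 19) + 116.
Solving gives Q = 135.2 with consumers paying £25.4 and sellers receiving £6.4 (the £19 wedge).
Burden on consumers: £11.4; on sellers: £7.6. (They sum to £19.)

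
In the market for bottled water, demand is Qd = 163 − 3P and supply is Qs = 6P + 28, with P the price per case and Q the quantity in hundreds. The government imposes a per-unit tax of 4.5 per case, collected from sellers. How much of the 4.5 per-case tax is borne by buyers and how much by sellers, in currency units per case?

Before the tax: set 163 − 3P = 6P + 28 → P* = 15, Q* = 118.
With the tax collected from sellers, supply shifts: Qs = 6(P − 4.5) + 28.
New equilibrium: buyers pay 18, sellers receive 13.5, Q = 109. (Wedge: Pb − Ps = 4.5.)
Burden on buyers: 3; on sellers: 1.5. (They sum to 4.5.)
The less price-elastic side of the market bears the larger share of a per-unit tax.

Buyers bear 3 per case; sellers bear 1.5 per case.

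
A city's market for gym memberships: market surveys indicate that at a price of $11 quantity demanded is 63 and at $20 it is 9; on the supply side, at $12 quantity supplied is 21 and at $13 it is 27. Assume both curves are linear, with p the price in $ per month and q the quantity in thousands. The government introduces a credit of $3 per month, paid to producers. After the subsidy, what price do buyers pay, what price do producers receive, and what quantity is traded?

Buyers pay $13.5; producers receive $16.5; quantity = 48.

Demand slope: (9 − 63)/(20 − 11) = -6, so qd = 129 − 6p.
Supply slope: (27 − 21)/(13 − 12) = 6, so qs = 6p − 51.
Without the subsidy, 129 − 6p = 6p − 51 gives 12p = 180, so p* = $15 and q* = 39.
With a per-unit subsidy paid to producers, each receives p + 3 per unit sold, so supply becomes qs = 6(p + 3) − 51.
New equilibrium: buyers pay $13.5, producers receive $16.5, q = 48. (Wedge: pb − ps = −3.)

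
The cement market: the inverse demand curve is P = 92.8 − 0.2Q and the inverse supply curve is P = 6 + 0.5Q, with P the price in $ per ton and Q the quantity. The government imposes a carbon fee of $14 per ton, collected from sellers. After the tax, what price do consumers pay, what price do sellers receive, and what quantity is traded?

Rewrite in direct form: Qd = 464 − 5P and Qs = 2P − 12.
Without the tax, 464 − 5P = 2P − 12 gives 7P = 476, so P* = $68 and Q* = 124.
With the tax collected from sellers, supply shifts: Qs = 2(P − 14) − 12.
New equilibrium: consumers pay $72, sellers receive $58, Q = 104. (Wedge: Pb − Ps = 14.)

Consumers pay $72; sellers receive $58; quantity = 104.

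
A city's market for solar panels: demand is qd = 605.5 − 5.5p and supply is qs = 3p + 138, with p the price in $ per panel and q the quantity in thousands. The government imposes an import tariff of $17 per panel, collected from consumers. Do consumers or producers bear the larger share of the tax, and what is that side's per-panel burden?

Without the tax, 605.5 − 5.5p = 3p + 138 gives 8.5p = 467.5, so p* = $55 and q* = 303.
With the tax collected from consumers, demand (in seller-price terms) shifts: qd = 605.5 − 5.5(p + 17).
Solving gives q = 270 with consumers paying $61 and producers receiving $44 (the $17 wedge).
Per-panel burden: consumers $6, producers $11.
Producers take the larger share because supply is less price-elastic here (demand slope 5.5 vs supply slope 3).
The less price-elastic side of the market bears the larger share of a per-unit tax.

Producers bear the larger share: $11 per panel.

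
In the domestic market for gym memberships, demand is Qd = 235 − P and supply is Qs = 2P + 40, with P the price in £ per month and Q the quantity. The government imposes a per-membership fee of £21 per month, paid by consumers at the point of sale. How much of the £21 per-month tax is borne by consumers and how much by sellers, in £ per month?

Consumers bear £14 per month; sellers bear £7 per month.

Before the tax: set 235 − P = 2P + 40 → P* = £65, Q* = 170.
With the tax collected from consumers, demand (in seller-price terms) shifts: Qd = 235 − (P + 21).
New equilibrium: consumers pay £79, sellers receive £58, Q = 156. (Wedge: Pb − Ps = 21.)
Burden on consumers: £14; on sellers: £7. (They sum to £21.)
The less price-elastic side of the market bears the larger share of a per-unit tax.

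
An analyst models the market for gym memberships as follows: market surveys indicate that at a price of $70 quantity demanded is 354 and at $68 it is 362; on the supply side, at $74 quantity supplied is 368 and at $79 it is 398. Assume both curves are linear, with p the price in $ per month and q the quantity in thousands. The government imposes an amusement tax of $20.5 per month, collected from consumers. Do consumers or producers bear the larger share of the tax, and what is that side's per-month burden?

Consumers bear the larger share: $12.3 per month.

Demand slope: (362 − 354)/(68 − 70) = -4, so qd = 634 − 4p.
Supply slope: (398 − 368)/(79 − 74) = 6, so qs = 6p − 76.
Before the tax: set 634 − 4p = 6p − 76 → p* = $71, q* = 350.
With the tax collected from consumers, demand (in seller-price terms) shifts: qd = 634 − 4(p + 20.5).
Solving gives q = 300.8 with consumers paying $83.3 and producers receiving $62.8 (the $20.5 wedge).
Per-month burden: consumers $12.3, producers $8.2.
Consumers take the larger share because demand is less price-elastic here (demand slope 4 vs supply slope 6).
The less price-elastic side of the market bears the larger share of a per-unit tax.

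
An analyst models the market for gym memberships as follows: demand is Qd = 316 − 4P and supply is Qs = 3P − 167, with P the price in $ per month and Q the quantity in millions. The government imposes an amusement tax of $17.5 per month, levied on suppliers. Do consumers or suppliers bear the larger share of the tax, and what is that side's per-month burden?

Suppliers bear the larger share: $10 per month.

Without the tax, 316 − 4P = 3P − 167 gives 7P = 483, so P* = $69 and Q* = 40.
With the tax collected from suppliers, supply shifts: Qs = 3(P − 17.5) − 167.
Solving gives Q = 10 with consumers paying $76.5 and suppliers receiving $59 (the $17.5 wedge).
Per-month burden: consumers $7.5, suppliers $10.
Suppliers take the larger share because supply is less price-elastic here (demand slope 4 vs supply slope 3).
The less price-elastic side of the market bears the larger share of a per-unit tax.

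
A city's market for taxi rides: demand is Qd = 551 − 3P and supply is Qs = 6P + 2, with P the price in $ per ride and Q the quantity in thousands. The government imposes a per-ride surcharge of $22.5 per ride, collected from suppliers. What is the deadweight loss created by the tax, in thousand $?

Deadweight loss = $506.25 thousand.

Without the tax, 551 − 3P = 6P + 2 gives 9P = 549, so P* = $61 and Q* = 368.
With the tax collected from suppliers, supply shifts: Qs = 6(P − 22.5) + 2.
Solving gives Q = 323 with buyers paying $76 and suppliers receiving $53.5 (the $22.5 wedge).
Quantity falls by |ΔQ| = |368 − 323| = 45.
DWL = ½ · t · |ΔQ| = ½ · 22.5 · 45 = $506.25.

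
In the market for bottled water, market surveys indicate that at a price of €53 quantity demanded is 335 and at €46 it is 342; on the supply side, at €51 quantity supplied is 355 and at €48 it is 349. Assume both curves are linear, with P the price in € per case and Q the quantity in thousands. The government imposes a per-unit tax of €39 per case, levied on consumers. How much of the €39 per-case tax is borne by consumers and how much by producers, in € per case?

Demand slope: (342 − 335)/(46 − 53) = -1, so Qd = 388 − P.
Supply slope: (349 − 355)/(48 − 51) = 2, so Qs = 2P + 253.
Without the tax, 388 − P = 2P + 253 gives 3P = 135, so P* = €45 and Q* = 343.
With the tax collected from consumers, demand (in seller-price terms) shifts: Qd = 388 − (P + 39).
New equilibrium: consumers pay €71, producers receive €32, Q = 317. (Wedge: Pb − Ps = 39.)
Burden on consumers: €26; on producers: €13. (They sum to €39.)

Consumers bear €26 per case; producers bear €13 per case.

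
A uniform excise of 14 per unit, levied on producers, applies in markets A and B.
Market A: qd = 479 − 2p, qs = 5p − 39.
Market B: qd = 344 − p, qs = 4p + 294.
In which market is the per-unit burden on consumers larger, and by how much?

Market A: pre-tax p* = 74, q* = 331; post-tax q = 311; per-unit burden on consumers = 10.
Market B: pre-tax p* = 10, q* = 334; post-tax q = 322.8; per-unit burden on consumers = 11.2.
Difference: 10 vs 11.2 → market B is larger by 1.2.

Market B, by 1.2.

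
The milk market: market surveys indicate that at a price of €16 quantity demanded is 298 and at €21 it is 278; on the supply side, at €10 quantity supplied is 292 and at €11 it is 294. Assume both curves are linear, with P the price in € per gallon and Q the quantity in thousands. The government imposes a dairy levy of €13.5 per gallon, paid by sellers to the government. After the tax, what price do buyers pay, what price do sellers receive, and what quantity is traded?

Demand slope: (278 − 298)/(21 − 16) = -4, so Qd = 362 − 4P.
Supply slope: (294 − 292)/(11 − 10) = 2, so Qs = 2P + 272.
Without the tax, 362 − 4P = 2P + 272 gives 6P = 90, so P* = €15 and Q* = 302.
With the tax collected from sellers, supply shifts: Qs = 2(P − 13.5) + 272.
New equilibrium: buyers pay €19.5, sellers receive €6, Q = 284. (Wedge: Pb − Ps = 13.5.)
The less price-elastic side of the market bears the larger share of a per-unit tax.

Buyers pay €19.5; sellers receive €6; quantity = 284.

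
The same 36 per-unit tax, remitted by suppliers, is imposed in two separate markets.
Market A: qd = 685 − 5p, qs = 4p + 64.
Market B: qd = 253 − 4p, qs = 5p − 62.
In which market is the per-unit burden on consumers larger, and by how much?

Market B, by 4.

Market A: pre-tax p* = 69, q* = 340; post-tax q = 260; per-unit burden on consumers = 16.
Market B: pre-tax p* = 35, q* = 113; post-tax q = 33; per-unit burden on consumers = 20.
Difference: 16 vs 20 → market B is larger by 4.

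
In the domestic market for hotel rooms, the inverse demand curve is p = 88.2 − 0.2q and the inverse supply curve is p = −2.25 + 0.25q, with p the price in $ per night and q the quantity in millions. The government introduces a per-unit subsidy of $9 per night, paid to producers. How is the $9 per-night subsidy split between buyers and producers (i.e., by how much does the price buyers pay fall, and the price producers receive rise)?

Inverting to q(p) form: qd = 441 − 5p; qs = 4p + 9.
Without the subsidy, 441 − 5p = 4p + 9 gives 9p = 432, so p* = $48 and q* = 201.
With a per-unit subsidy paid to producers, each receives p + 9 per unit sold, so supply becomes qs = 4(p + 9) + 9.
New equilibrium: buyers pay $44, producers receive $53, q = 221. (Wedge: pb − ps = −9.)
Gain to buyers: $4; to producers: $5. (They sum to $9.)

Buyers gain $4 per night; producers gain $5 per night.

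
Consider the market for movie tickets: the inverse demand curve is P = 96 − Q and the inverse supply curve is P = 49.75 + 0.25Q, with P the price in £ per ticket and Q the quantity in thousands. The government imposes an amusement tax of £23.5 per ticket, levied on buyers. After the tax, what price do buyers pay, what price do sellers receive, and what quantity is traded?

Buyers pay £77.8; sellers receive £54.3; quantity = 18.2.

Inverting to Q(P) form: Qd = 96 − P; Qs = 4P − 199.
Before the tax: set 96 − P = 4P − 199 → P* = £59, Q* = 37.
With the tax collected from buyers, demand (in seller-price terms) shifts: Qd = 96 − (P + 23.5).
Solving gives Q = 18.2 with buyers paying £77.8 and sellers receiving £54.3 (the £23.5 wedge).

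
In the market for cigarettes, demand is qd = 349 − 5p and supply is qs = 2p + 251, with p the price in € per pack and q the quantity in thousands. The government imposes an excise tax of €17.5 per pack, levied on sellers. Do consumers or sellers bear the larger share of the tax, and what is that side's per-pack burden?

Before the tax: set 349 − 5p = 2p + 251 → p* = €14, q* = 279.
With the tax collected from sellers, supply shifts: qs = 2(p − 17.5) + 251.
Solving gives q = 254 with consumers paying €19 and sellers receiving €1.5 (the €17.5 wedge).
Per-pack burden: consumers €5, sellers €12.5.
Sellers take the larger share because supply is less price-elastic here (demand slope 5 vs supply slope 2).
The less price-elastic side of the market bears the larger share of a per-unit tax.

Sellers bear the larger share: €12.5 per pack.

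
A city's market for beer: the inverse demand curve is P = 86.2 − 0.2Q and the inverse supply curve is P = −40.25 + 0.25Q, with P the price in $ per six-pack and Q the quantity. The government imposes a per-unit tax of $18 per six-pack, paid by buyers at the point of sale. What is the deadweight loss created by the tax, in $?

Deadweight loss = $360.

Inverting to Q(P) form: Qd = 431 − 5P; Qs = 4P + 161.
Without the tax, 431 − 5P = 4P + 161 gives 9P = 270, so P* = $30 and Q* = 281.
With the tax collected from buyers, demand (in seller-price terms) shifts: Qd = 431 − 5(P + 18).
Solving gives Q = 241 with buyers paying $38 and suppliers receiving $20 (the $18 wedge).
Quantity falls by |ΔQ| = |281 − 241| = 40.
DWL = ½ · t · |ΔQ| = ½ · 18 · 40 = $360.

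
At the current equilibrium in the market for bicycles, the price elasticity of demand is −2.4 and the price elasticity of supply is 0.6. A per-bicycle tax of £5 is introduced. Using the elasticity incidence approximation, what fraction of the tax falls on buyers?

Incidence ratio: buyers' share ≈ εs / (εs + |εd|) = 0.6 / (0.6 + 2.4) = 0.2.
Supply is the less elastic side, so buyers bear the smaller share.

Buyers' share ≈ 0.2.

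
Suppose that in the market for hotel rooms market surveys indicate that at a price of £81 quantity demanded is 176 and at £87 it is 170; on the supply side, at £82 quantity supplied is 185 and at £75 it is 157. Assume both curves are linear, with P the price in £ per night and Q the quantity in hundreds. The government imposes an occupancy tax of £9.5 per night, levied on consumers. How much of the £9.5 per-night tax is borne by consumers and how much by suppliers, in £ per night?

Demand slope: (170 − 176)/(87 − 81) = -1, so Qd = 257 − P.
Supply slope: (157 − 185)/(75 − 82) = 4, so Qs = 4P − 143.
Without the tax, 257 − P = 4P − 143 gives 5P = 400, so P* = £80 and Q* = 177.
With the tax collected from consumers, demand (in seller-price terms) shifts: Qd = 257 − (P + 9.5).
Solving gives Q = 169.4 with consumers paying £87.6 and suppliers receiving £78.1 (the £9.5 wedge).
Burden on consumers: £7.6; on suppliers: £1.9. (They sum to £9.5.)

Consumers bear £7.6 per night; suppliers bear £1.9 per night.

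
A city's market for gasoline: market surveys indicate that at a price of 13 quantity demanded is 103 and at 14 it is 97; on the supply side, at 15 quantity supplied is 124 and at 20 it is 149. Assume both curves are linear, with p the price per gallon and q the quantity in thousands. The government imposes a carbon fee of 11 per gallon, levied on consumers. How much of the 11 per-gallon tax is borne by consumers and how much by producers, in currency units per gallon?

Demand slope: (97 − 103)/(14 − 13) = -6, so qd = 181 − 6p.
Supply slope: (149 − 124)/(20 − 15) = 5, so qs = 5p + 49.
Before the tax: set 181 − 6p = 5p + 49 → p* = 12, q* = 109.
With the tax collected from consumers, demand (in seller-price terms) shifts: qd = 181 − 6(p + 11).
New equilibrium: consumers pay 17, producers receive 6, q = 79. (Wedge: pb − ps = 11.)
Burden on consumers: 5; on producers: 6. (They sum to 11.)

Consumers bear 5 per gallon; producers bear 6 per gallon.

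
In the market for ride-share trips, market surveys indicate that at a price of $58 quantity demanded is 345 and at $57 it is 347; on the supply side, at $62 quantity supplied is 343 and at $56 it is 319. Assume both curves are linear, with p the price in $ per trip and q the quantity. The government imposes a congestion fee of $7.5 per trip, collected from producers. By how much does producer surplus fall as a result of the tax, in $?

Demand slope: (347 − 345)/(57 − 58) = -2, so qd = 461 − 2p.
Supply slope: (319 − 343)/(56 − 62) = 4, so qs = 4p + 95.
Before the tax: set 461 − 2p = 4p + 95 → p* = $61, q* = 339.
With the tax collected from producers, supply shifts: qs = 4(p − 7.5) + 95.
Solving gives q = 329 with buyers paying $66 and producers receiving $58.5 (the $7.5 wedge).
ΔPS is the trapezoid between Q = 329 and Q = 339 of height $2.5: ½ · (339 + 329) · 2.5 = $835.

Producer surplus falls by $835.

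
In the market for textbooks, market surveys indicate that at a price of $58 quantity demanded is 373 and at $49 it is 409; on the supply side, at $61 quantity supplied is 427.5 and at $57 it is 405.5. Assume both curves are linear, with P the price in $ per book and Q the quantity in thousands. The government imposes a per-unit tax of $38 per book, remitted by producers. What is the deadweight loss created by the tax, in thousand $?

Demand slope: (409 − 373)/(49 − 58) = -4, so Qd = 605 − 4P.
Supply slope: (405.5 − 427.5)/(57 − 61) = 5.5, so Qs = 5.5P + 92.
Before the tax: set 605 − 4P = 5.5P + 92 → P* = $54, Q* = 389.
With the tax collected from producers, supply shifts: Qs = 5.5(P − 38) + 92.
New equilibrium: consumers pay $76, producers receive $38, Q = 301. (Wedge: Pb − Ps = 38.)
Quantity falls by |ΔQ| = |389 − 301| = 88.
DWL = ½ · t · |ΔQ| = ½ · 38 · 88 = $1672.

Deadweight loss = $1672 thousand.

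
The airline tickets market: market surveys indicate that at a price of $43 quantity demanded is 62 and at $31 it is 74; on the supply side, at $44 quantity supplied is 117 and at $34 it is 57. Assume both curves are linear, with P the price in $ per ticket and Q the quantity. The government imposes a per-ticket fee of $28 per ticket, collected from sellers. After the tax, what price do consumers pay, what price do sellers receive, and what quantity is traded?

Demand slope: (74 − 62)/(31 − 43) = -1, so Qd = 105 − P.
Supply slope: (57 − 117)/(34 − 44) = 6, so Qs = 6P − 147.
Before the tax: set 105 − P = 6P − 147 → P* = $36, Q* = 69.
With the tax collected from sellers, supply shifts: Qs = 6(P − 28) − 147.
Solving gives Q = 45 with consumers paying $60 and sellers receiving $32 (the $28 wedge).
The less price-elastic side of the market bears the larger share of a per-unit tax.

Consumers pay $60; sellers receive $32; quantity = 45.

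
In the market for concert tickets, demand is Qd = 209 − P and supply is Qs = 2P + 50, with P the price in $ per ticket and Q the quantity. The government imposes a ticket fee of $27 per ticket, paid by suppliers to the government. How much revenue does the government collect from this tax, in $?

Tax revenue = $3726.

Without the tax, 209 − P = 2P + 50 gives 3P = 159, so P* = $53 and Q* = 156.
With the tax collected from suppliers, supply shifts: Qs = 2(P − 27) + 50.
Solving gives Q = 138 with consumers paying $71 and suppliers receiving $44 (the $27 wedge).
Revenue = t · Q = 27 · 138 = $3726.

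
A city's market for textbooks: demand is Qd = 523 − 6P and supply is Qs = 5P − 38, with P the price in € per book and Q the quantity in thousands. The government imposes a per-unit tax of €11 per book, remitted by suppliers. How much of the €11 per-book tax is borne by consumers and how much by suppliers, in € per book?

Consumers bear €5 per book; suppliers bear €6 per book.

Before the tax: set 523 − 6P = 5P − 38 → P* = €51, Q* = 217.
With the tax collected from suppliers, supply shifts: Qs = 5(P − 11) − 38.
New equilibrium: consumers pay €56, suppliers receive €45, Q = 187. (Wedge: Pb − Ps = 11.)
Burden on consumers: €5; on suppliers: €6. (They sum to €11.)
The less price-elastic side of the market bears the larger share of a per-unit tax.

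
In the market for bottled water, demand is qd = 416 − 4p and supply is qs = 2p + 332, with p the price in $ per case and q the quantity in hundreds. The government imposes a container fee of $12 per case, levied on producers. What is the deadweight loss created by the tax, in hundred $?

Deadweight loss = $96 hundred.

Before the tax: set 416 − 4p = 2p + 332 → p* = $14, q* = 360.
With the tax collected from producers, supply shifts: qs = 2(p − 12) + 332.
New equilibrium: consumers pay $18, producers receive $6, q = 344. (Wedge: pb − ps = 12.)
Quantity falls by |ΔQ| = |360 − 344| = 16.
DWL = ½ · t · |ΔQ| = ½ · 12 · 16 = $96.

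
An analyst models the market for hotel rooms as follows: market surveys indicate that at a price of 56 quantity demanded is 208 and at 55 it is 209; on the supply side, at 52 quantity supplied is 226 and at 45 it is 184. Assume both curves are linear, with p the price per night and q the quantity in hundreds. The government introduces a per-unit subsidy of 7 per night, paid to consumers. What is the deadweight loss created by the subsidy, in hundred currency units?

Deadweight loss = 21 hundred.

Demand slope: (209 − 208)/(55 − 56) = -1, so qd = 264 − p.
Supply slope: (184 − 226)/(45 − 52) = 6, so qs = 6p − 86.
Before the subsidy: set 264 − p = 6p − 86 → p* = 50, q* = 214.
With a per-unit subsidy paid to consumers, each effectively pays p − 7, so demand becomes qd = 264 − (p − 7).
Solving gives q = 220 with consumers paying 44 and suppliers receiving 51 (the 7 wedge).
Quantity rises by |ΔQ| = |214 − 220| = 6.
DWL = ½ · t · |ΔQ| = ½ · 7 · 6 = 21.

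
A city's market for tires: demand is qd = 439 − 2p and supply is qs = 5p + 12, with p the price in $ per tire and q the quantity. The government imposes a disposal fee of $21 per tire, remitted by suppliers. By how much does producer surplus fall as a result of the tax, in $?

Producer surplus falls by $1812.

Before the tax: set 439 − 2p = 5p + 12 → p* = $61, q* = 317.
With the tax collected from suppliers, supply shifts: qs = 5(p − 21) + 12.
Solving gives q = 287 with consumers paying $76 and suppliers receiving $55 (the $21 wedge).
ΔPS is the trapezoid between Q = 287 and Q = 317 of height $6: ½ · (317 + 287) · 6 = $1812.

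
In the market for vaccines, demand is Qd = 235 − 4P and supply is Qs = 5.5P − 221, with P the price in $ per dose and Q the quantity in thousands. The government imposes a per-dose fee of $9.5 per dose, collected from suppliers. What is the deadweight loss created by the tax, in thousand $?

Without the tax, 235 − 4P = 5.5P − 221 gives 9.5P = 456, so P* = $48 and Q* = 43.
With the tax collected from suppliers, supply shifts: Qs = 5.5(P − 9.5) − 221.
New equilibrium: consumers pay $53.5, suppliers receive $44, Q = 21. (Wedge: Pb − Ps = 9.5.)
Quantity falls by |ΔQ| = |43 − 21| = 22.
DWL = ½ · t · |ΔQ| = ½ · 9.5 · 22 = $104.5.

Deadweight loss = $104.5 thousand.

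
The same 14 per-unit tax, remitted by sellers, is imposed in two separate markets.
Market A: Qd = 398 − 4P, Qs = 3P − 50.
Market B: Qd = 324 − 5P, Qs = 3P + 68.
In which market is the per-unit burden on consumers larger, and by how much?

Market A: pre-tax P* = 64, Q* = 142; post-tax Q = 118; per-unit burden on consumers = 6.
Market B: pre-tax P* = 32, Q* = 164; post-tax Q = 137.75; per-unit burden on consumers = 5.25.
Difference: 6 vs 5.25 → market A is larger by 0.75.

Market A, by 0.75.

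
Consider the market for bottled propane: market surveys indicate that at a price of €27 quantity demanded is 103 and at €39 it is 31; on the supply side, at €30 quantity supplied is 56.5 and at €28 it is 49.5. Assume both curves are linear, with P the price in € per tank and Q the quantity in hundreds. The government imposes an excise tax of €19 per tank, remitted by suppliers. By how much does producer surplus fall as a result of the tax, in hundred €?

Producer surplus falls by €552 hundred.

Demand slope: (31 − 103)/(39 − 27) = -6, so Qd = 265 − 6P.
Supply slope: (49.5 − 56.5)/(28 − 30) = 3.5, so Qs = 3.5P − 48.5.
Before the tax: set 265 − 6P = 3.5P − 48.5 → P* = €33, Q* = 67.
With the tax collected from suppliers, supply shifts: Qs = 3.5(P − 19) − 48.5.
New equilibrium: buyers pay €40, suppliers receive €21, Q = 25. (Wedge: Pb − Ps = 19.)
ΔPS is the trapezoid between Q = 25 and Q = 67 of height €12: ½ · (67 + 25) · 12 = €552.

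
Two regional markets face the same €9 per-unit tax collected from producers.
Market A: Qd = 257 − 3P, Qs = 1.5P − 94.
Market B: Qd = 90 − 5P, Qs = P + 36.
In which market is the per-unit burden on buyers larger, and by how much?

Market A, by €1.5.

Market A: pre-tax P* = €78, Q* = 23; post-tax Q = 14; per-unit burden on buyers = €3.
Market B: pre-tax P* = €9, Q* = 45; post-tax Q = 37.5; per-unit burden on buyers = €1.5.
Difference: €3 vs €1.5 → market A is larger by €1.5.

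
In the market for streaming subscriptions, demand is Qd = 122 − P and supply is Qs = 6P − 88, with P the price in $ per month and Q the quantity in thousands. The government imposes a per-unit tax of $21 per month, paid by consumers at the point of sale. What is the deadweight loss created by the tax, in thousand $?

Without the tax, 122 − P = 6P − 88 gives 7P = 210, so P* = $30 and Q* = 92.
With the tax collected from consumers, demand (in seller-price terms) shifts: Qd = 122 − (P + 21).
New equilibrium: consumers pay $48, suppliers receive $27, Q = 74. (Wedge: Pb − Ps = 21.)
Quantity falls by |ΔQ| = |92 − 74| = 18.
DWL = ½ · t · |ΔQ| = ½ · 21 · 18 = $189.

Deadweight loss = $189 thousand.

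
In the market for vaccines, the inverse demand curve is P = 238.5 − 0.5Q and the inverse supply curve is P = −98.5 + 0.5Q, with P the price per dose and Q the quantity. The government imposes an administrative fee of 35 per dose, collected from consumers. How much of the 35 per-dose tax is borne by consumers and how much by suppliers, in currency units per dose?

Consumers bear 17.5 per dose; suppliers bear 17.5 per dose.

Inverting to Q(P) form: Qd = 477 − 2P; Qs = 2P + 197.
Without the tax, 477 − 2P = 2P + 197 gives 4P = 280, so P* = 70 and Q* = 337.
With the tax collected from consumers, demand (in seller-price terms) shifts: Qd = 477 − 2(P + 35).
New equilibrium: consumers pay 87.5, suppliers receive 52.5, Q = 302. (Wedge: Pb − Ps = 35.)
Burden on consumers: 17.5; on suppliers: 17.5. (They sum to 35.)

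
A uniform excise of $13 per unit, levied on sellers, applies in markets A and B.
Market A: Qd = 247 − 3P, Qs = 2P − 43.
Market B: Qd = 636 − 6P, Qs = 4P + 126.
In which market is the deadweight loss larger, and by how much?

Market B, by $101.4.

Market A: pre-tax P* = $58, Q* = 73; post-tax Q = 57.4; deadweight loss = $101.4.
Market B: pre-tax P* = $51, Q* = 330; post-tax Q = 298.8; deadweight loss = $202.8.
Difference: $101.4 vs $202.8 → market B is larger by $101.4.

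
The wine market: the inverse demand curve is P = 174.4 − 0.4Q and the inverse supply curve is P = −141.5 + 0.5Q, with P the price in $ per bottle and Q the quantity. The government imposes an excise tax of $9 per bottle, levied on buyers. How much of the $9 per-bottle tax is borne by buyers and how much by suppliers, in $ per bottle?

Buyers bear $4 per bottle; suppliers bear $5 per bottle.

Inverting to Q(P) form: Qd = 436 − 2.5P; Qs = 2P + 283.
Without the tax, 436 − 2.5P = 2P + 283 gives 4.5P = 153, so P* = $34 and Q* = 351.
With the tax collected from buyers, demand (in seller-price terms) shifts: Qd = 436 − 2.5(P + 9).
Solving gives Q = 341 with buyers paying $38 and suppliers receiving $29 (the $9 wedge).
Burden on buyers: $4; on suppliers: $5. (They sum to $9.)
The less price-elastic side of the market bears the larger share of a per-unit tax.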